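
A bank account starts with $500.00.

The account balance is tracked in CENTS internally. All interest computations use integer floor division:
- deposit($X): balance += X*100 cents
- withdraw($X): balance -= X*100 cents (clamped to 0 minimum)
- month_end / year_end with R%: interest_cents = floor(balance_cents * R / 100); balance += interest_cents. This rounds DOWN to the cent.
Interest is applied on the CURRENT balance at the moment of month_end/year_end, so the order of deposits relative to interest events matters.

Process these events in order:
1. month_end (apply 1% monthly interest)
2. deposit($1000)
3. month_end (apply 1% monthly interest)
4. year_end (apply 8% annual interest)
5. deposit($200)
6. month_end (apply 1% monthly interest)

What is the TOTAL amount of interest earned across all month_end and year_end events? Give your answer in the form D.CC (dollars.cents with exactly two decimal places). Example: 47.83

After 1 (month_end (apply 1% monthly interest)): balance=$505.00 total_interest=$5.00
After 2 (deposit($1000)): balance=$1505.00 total_interest=$5.00
After 3 (month_end (apply 1% monthly interest)): balance=$1520.05 total_interest=$20.05
After 4 (year_end (apply 8% annual interest)): balance=$1641.65 total_interest=$141.65
After 5 (deposit($200)): balance=$1841.65 total_interest=$141.65
After 6 (month_end (apply 1% monthly interest)): balance=$1860.06 total_interest=$160.06

Answer: 160.06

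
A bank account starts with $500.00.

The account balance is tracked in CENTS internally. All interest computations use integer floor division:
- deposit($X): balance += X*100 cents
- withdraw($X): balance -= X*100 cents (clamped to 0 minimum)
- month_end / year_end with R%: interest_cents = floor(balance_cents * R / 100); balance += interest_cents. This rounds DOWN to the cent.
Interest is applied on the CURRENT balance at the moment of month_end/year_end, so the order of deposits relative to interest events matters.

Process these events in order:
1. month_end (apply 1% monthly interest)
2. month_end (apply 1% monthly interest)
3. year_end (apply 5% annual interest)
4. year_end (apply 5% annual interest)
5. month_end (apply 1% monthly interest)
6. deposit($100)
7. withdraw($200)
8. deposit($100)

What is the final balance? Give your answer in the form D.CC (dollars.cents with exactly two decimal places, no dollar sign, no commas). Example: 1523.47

After 1 (month_end (apply 1% monthly interest)): balance=$505.00 total_interest=$5.00
After 2 (month_end (apply 1% monthly interest)): balance=$510.05 total_interest=$10.05
After 3 (year_end (apply 5% annual interest)): balance=$535.55 total_interest=$35.55
After 4 (year_end (apply 5% annual interest)): balance=$562.32 total_interest=$62.32
After 5 (month_end (apply 1% monthly interest)): balance=$567.94 total_interest=$67.94
After 6 (deposit($100)): balance=$667.94 total_interest=$67.94
After 7 (withdraw($200)): balance=$467.94 total_interest=$67.94
After 8 (deposit($100)): balance=$567.94 total_interest=$67.94

Answer: 567.94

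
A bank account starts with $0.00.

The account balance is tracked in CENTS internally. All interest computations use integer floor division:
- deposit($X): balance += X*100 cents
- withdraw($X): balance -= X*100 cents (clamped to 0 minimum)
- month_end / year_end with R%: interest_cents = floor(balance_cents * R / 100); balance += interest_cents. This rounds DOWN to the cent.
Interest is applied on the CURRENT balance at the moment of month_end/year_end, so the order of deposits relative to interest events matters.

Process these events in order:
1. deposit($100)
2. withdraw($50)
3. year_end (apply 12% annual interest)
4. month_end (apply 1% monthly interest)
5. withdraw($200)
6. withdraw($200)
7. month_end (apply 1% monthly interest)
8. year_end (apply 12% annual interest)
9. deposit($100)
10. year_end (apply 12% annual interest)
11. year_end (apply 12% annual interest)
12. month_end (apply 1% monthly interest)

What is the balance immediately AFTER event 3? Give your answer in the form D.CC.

After 1 (deposit($100)): balance=$100.00 total_interest=$0.00
After 2 (withdraw($50)): balance=$50.00 total_interest=$0.00
After 3 (year_end (apply 12% annual interest)): balance=$56.00 total_interest=$6.00

Answer: 56.00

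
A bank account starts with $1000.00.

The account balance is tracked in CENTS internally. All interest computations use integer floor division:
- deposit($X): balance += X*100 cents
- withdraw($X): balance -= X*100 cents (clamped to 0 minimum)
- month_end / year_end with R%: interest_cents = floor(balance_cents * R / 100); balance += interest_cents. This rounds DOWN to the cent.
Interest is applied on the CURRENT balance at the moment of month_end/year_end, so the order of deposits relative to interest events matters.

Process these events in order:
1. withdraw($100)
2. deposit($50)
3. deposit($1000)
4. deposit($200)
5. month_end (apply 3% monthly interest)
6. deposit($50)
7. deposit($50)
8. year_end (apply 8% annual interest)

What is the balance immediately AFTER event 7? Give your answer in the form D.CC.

After 1 (withdraw($100)): balance=$900.00 total_interest=$0.00
After 2 (deposit($50)): balance=$950.00 total_interest=$0.00
After 3 (deposit($1000)): balance=$1950.00 total_interest=$0.00
After 4 (deposit($200)): balance=$2150.00 total_interest=$0.00
After 5 (month_end (apply 3% monthly interest)): balance=$2214.50 total_interest=$64.50
After 6 (deposit($50)): balance=$2264.50 total_interest=$64.50
After 7 (deposit($50)): balance=$2314.50 total_interest=$64.50

Answer: 2314.50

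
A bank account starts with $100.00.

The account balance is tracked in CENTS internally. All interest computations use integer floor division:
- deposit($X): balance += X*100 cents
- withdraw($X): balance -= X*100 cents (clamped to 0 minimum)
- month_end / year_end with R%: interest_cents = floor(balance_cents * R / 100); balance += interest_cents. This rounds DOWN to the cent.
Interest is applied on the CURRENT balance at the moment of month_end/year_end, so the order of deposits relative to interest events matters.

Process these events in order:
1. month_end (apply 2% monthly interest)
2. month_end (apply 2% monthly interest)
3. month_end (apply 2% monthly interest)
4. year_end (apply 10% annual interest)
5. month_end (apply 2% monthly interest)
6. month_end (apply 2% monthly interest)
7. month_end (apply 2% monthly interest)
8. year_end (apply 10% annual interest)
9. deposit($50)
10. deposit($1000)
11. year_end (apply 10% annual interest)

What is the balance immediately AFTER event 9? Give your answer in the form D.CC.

After 1 (month_end (apply 2% monthly interest)): balance=$102.00 total_interest=$2.00
After 2 (month_end (apply 2% monthly interest)): balance=$104.04 total_interest=$4.04
After 3 (month_end (apply 2% monthly interest)): balance=$106.12 total_interest=$6.12
After 4 (year_end (apply 10% annual interest)): balance=$116.73 total_interest=$16.73
After 5 (month_end (apply 2% monthly interest)): balance=$119.06 total_interest=$19.06
After 6 (month_end (apply 2% monthly interest)): balance=$121.44 total_interest=$21.44
After 7 (month_end (apply 2% monthly interest)): balance=$123.86 total_interest=$23.86
After 8 (year_end (apply 10% annual interest)): balance=$136.24 total_interest=$36.24
After 9 (deposit($50)): balance=$186.24 total_interest=$36.24

Answer: 186.24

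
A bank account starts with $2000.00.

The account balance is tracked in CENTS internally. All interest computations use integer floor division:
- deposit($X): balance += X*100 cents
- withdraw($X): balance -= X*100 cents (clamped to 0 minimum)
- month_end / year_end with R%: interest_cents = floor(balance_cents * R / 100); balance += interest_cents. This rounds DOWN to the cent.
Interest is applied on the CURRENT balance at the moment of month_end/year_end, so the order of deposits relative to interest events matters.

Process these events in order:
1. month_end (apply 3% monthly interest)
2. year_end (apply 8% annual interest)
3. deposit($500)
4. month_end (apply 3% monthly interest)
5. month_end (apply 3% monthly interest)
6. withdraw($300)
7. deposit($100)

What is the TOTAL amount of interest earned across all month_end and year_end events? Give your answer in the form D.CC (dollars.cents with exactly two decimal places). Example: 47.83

After 1 (month_end (apply 3% monthly interest)): balance=$2060.00 total_interest=$60.00
After 2 (year_end (apply 8% annual interest)): balance=$2224.80 total_interest=$224.80
After 3 (deposit($500)): balance=$2724.80 total_interest=$224.80
After 4 (month_end (apply 3% monthly interest)): balance=$2806.54 total_interest=$306.54
After 5 (month_end (apply 3% monthly interest)): balance=$2890.73 total_interest=$390.73
After 6 (withdraw($300)): balance=$2590.73 total_interest=$390.73
After 7 (deposit($100)): balance=$2690.73 total_interest=$390.73

Answer: 390.73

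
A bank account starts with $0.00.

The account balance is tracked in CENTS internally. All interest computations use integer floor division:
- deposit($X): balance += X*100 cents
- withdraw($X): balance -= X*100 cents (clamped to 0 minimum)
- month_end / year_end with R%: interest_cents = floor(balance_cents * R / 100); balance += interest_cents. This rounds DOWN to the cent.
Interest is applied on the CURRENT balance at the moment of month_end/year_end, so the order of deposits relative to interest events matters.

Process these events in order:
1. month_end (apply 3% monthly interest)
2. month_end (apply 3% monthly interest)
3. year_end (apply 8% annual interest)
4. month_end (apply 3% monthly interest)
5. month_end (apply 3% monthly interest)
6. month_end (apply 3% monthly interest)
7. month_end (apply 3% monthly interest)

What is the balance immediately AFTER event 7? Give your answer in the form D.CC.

After 1 (month_end (apply 3% monthly interest)): balance=$0.00 total_interest=$0.00
After 2 (month_end (apply 3% monthly interest)): balance=$0.00 total_interest=$0.00
After 3 (year_end (apply 8% annual interest)): balance=$0.00 total_interest=$0.00
After 4 (month_end (apply 3% monthly interest)): balance=$0.00 total_interest=$0.00
After 5 (month_end (apply 3% monthly interest)): balance=$0.00 total_interest=$0.00
After 6 (month_end (apply 3% monthly interest)): balance=$0.00 total_interest=$0.00
After 7 (month_end (apply 3% monthly interest)): balance=$0.00 total_interest=$0.00

Answer: 0.00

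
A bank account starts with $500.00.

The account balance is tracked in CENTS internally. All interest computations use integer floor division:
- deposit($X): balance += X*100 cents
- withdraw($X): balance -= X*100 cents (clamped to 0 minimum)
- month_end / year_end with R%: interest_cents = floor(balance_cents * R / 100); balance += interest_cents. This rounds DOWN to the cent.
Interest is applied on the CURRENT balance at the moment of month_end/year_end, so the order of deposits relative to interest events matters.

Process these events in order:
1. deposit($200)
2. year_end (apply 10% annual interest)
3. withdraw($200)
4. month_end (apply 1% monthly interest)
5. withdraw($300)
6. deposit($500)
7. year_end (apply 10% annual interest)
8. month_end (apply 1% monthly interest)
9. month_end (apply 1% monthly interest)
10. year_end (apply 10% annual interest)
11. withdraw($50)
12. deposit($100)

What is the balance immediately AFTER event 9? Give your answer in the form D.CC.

After 1 (deposit($200)): balance=$700.00 total_interest=$0.00
After 2 (year_end (apply 10% annual interest)): balance=$770.00 total_interest=$70.00
After 3 (withdraw($200)): balance=$570.00 total_interest=$70.00
After 4 (month_end (apply 1% monthly interest)): balance=$575.70 total_interest=$75.70
After 5 (withdraw($300)): balance=$275.70 total_interest=$75.70
After 6 (deposit($500)): balance=$775.70 total_interest=$75.70
After 7 (year_end (apply 10% annual interest)): balance=$853.27 total_interest=$153.27
After 8 (month_end (apply 1% monthly interest)): balance=$861.80 total_interest=$161.80
After 9 (month_end (apply 1% monthly interest)): balance=$870.41 total_interest=$170.41

Answer: 870.41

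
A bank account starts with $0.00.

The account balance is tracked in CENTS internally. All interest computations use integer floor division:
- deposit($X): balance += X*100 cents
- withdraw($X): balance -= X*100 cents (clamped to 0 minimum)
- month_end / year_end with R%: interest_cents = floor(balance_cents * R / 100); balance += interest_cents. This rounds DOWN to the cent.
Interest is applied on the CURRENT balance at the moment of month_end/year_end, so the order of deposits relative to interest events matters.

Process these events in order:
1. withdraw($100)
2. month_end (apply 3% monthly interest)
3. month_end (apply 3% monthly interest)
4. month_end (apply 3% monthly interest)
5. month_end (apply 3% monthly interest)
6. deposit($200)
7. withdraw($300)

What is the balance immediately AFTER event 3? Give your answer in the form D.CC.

After 1 (withdraw($100)): balance=$0.00 total_interest=$0.00
After 2 (month_end (apply 3% monthly interest)): balance=$0.00 total_interest=$0.00
After 3 (month_end (apply 3% monthly interest)): balance=$0.00 total_interest=$0.00

Answer: 0.00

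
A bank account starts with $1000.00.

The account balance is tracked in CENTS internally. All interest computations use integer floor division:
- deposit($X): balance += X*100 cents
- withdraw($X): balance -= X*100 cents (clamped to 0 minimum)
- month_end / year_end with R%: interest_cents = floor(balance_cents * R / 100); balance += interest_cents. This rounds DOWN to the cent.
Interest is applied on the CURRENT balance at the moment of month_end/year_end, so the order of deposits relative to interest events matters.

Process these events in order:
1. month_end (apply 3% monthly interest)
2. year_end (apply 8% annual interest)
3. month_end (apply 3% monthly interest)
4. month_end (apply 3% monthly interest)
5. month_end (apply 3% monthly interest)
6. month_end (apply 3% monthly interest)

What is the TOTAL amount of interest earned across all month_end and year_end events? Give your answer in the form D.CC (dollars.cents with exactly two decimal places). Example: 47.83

After 1 (month_end (apply 3% monthly interest)): balance=$1030.00 total_interest=$30.00
After 2 (year_end (apply 8% annual interest)): balance=$1112.40 total_interest=$112.40
After 3 (month_end (apply 3% monthly interest)): balance=$1145.77 total_interest=$145.77
After 4 (month_end (apply 3% monthly interest)): balance=$1180.14 total_interest=$180.14
After 5 (month_end (apply 3% monthly interest)): balance=$1215.54 total_interest=$215.54
After 6 (month_end (apply 3% monthly interest)): balance=$1252.00 total_interest=$252.00

Answer: 252.00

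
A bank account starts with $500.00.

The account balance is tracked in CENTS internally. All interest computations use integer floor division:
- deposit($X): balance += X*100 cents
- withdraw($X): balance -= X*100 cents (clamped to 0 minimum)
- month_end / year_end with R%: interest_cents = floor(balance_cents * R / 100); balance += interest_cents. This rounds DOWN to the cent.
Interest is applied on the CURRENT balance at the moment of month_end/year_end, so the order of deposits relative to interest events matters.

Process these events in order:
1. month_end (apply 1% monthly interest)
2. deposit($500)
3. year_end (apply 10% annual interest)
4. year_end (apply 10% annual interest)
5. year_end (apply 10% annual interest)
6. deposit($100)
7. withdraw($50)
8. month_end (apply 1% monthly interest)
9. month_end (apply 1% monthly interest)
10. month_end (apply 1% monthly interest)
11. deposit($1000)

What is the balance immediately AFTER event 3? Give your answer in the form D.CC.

After 1 (month_end (apply 1% monthly interest)): balance=$505.00 total_interest=$5.00
After 2 (deposit($500)): balance=$1005.00 total_interest=$5.00
After 3 (year_end (apply 10% annual interest)): balance=$1105.50 total_interest=$105.50

Answer: 1105.50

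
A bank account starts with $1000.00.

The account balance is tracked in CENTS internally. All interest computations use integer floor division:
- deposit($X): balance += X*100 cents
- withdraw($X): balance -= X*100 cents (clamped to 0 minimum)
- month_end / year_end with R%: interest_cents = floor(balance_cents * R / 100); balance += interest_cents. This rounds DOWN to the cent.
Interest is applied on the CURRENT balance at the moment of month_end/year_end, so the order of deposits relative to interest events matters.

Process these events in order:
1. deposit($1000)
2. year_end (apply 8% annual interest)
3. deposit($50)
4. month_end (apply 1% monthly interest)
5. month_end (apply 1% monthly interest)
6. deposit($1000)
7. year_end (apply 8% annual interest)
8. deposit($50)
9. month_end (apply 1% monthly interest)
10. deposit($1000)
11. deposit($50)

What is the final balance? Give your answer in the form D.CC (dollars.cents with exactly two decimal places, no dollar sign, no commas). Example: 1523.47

After 1 (deposit($1000)): balance=$2000.00 total_interest=$0.00
After 2 (year_end (apply 8% annual interest)): balance=$2160.00 total_interest=$160.00
After 3 (deposit($50)): balance=$2210.00 total_interest=$160.00
After 4 (month_end (apply 1% monthly interest)): balance=$2232.10 total_interest=$182.10
After 5 (month_end (apply 1% monthly interest)): balance=$2254.42 total_interest=$204.42
After 6 (deposit($1000)): balance=$3254.42 total_interest=$204.42
After 7 (year_end (apply 8% annual interest)): balance=$3514.77 total_interest=$464.77
After 8 (deposit($50)): balance=$3564.77 total_interest=$464.77
After 9 (month_end (apply 1% monthly interest)): balance=$3600.41 total_interest=$500.41
After 10 (deposit($1000)): balance=$4600.41 total_interest=$500.41
After 11 (deposit($50)): balance=$4650.41 total_interest=$500.41

Answer: 4650.41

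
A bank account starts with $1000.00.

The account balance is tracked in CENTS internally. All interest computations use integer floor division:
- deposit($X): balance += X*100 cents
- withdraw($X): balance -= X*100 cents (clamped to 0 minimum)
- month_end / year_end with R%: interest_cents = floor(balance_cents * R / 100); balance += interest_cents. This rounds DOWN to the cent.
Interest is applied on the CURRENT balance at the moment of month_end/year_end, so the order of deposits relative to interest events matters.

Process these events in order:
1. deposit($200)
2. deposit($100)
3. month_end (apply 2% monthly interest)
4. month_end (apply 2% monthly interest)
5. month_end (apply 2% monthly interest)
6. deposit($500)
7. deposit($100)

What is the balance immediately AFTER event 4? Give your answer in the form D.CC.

After 1 (deposit($200)): balance=$1200.00 total_interest=$0.00
After 2 (deposit($100)): balance=$1300.00 total_interest=$0.00
After 3 (month_end (apply 2% monthly interest)): balance=$1326.00 total_interest=$26.00
After 4 (month_end (apply 2% monthly interest)): balance=$1352.52 total_interest=$52.52

Answer: 1352.52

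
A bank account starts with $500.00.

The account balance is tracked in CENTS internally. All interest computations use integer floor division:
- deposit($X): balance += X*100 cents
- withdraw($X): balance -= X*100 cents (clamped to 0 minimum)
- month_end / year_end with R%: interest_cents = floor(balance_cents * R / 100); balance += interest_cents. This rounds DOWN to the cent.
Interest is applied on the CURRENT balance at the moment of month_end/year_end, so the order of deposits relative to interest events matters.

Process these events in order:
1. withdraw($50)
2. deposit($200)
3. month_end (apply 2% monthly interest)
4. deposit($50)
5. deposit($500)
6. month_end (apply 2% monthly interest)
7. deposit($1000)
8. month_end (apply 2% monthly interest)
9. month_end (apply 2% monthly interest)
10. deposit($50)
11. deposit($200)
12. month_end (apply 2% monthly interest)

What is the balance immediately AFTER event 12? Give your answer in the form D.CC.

Answer: 2629.19

Derivation:
After 1 (withdraw($50)): balance=$450.00 total_interest=$0.00
After 2 (deposit($200)): balance=$650.00 total_interest=$0.00
After 3 (month_end (apply 2% monthly interest)): balance=$663.00 total_interest=$13.00
After 4 (deposit($50)): balance=$713.00 total_interest=$13.00
After 5 (deposit($500)): balance=$1213.00 total_interest=$13.00
After 6 (month_end (apply 2% monthly interest)): balance=$1237.26 total_interest=$37.26
After 7 (deposit($1000)): balance=$2237.26 total_interest=$37.26
After 8 (month_end (apply 2% monthly interest)): balance=$2282.00 total_interest=$82.00
After 9 (month_end (apply 2% monthly interest)): balance=$2327.64 total_interest=$127.64
After 10 (deposit($50)): balance=$2377.64 total_interest=$127.64
After 11 (deposit($200)): balance=$2577.64 total_interest=$127.64
After 12 (month_end (apply 2% monthly interest)): balance=$2629.19 total_interest=$179.19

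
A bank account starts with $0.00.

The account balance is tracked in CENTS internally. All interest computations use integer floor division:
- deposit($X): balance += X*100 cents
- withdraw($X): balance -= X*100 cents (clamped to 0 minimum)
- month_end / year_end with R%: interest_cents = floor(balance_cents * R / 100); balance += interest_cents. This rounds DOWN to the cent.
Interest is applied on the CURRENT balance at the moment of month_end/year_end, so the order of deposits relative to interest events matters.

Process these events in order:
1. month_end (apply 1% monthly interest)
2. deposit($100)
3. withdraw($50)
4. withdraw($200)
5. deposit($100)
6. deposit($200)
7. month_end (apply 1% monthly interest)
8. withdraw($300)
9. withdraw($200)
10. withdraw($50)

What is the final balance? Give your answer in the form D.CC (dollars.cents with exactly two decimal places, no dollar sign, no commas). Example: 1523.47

After 1 (month_end (apply 1% monthly interest)): balance=$0.00 total_interest=$0.00
After 2 (deposit($100)): balance=$100.00 total_interest=$0.00
After 3 (withdraw($50)): balance=$50.00 total_interest=$0.00
After 4 (withdraw($200)): balance=$0.00 total_interest=$0.00
After 5 (deposit($100)): balance=$100.00 total_interest=$0.00
After 6 (deposit($200)): balance=$300.00 total_interest=$0.00
After 7 (month_end (apply 1% monthly interest)): balance=$303.00 total_interest=$3.00
After 8 (withdraw($300)): balance=$3.00 total_interest=$3.00
After 9 (withdraw($200)): balance=$0.00 total_interest=$3.00
After 10 (withdraw($50)): balance=$0.00 total_interest=$3.00

Answer: 0.00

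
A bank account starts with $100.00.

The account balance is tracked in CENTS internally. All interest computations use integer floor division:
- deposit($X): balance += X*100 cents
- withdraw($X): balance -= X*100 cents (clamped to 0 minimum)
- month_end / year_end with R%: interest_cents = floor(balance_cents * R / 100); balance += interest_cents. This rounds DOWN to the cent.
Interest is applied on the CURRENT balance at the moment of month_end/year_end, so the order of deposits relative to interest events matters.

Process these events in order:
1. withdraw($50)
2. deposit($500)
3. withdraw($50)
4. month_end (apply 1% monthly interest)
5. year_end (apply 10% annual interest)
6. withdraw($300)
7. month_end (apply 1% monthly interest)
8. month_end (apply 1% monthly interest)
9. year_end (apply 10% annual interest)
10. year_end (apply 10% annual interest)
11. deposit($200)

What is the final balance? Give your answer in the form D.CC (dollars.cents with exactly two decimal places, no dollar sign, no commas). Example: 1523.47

After 1 (withdraw($50)): balance=$50.00 total_interest=$0.00
After 2 (deposit($500)): balance=$550.00 total_interest=$0.00
After 3 (withdraw($50)): balance=$500.00 total_interest=$0.00
After 4 (month_end (apply 1% monthly interest)): balance=$505.00 total_interest=$5.00
After 5 (year_end (apply 10% annual interest)): balance=$555.50 total_interest=$55.50
After 6 (withdraw($300)): balance=$255.50 total_interest=$55.50
After 7 (month_end (apply 1% monthly interest)): balance=$258.05 total_interest=$58.05
After 8 (month_end (apply 1% monthly interest)): balance=$260.63 total_interest=$60.63
After 9 (year_end (apply 10% annual interest)): balance=$286.69 total_interest=$86.69
After 10 (year_end (apply 10% annual interest)): balance=$315.35 total_interest=$115.35
After 11 (deposit($200)): balance=$515.35 total_interest=$115.35

Answer: 515.35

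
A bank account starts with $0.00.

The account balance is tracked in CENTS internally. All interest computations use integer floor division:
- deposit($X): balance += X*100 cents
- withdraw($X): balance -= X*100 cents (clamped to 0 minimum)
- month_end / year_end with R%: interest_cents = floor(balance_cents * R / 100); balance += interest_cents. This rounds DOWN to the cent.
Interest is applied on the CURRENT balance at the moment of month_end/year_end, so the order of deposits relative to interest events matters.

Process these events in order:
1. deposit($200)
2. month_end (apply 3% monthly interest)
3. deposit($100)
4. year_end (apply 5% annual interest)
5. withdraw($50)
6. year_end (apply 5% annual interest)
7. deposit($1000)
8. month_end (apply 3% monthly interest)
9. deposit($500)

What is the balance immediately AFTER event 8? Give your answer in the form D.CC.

Answer: 1323.40

Derivation:
After 1 (deposit($200)): balance=$200.00 total_interest=$0.00
After 2 (month_end (apply 3% monthly interest)): balance=$206.00 total_interest=$6.00
After 3 (deposit($100)): balance=$306.00 total_interest=$6.00
After 4 (year_end (apply 5% annual interest)): balance=$321.30 total_interest=$21.30
After 5 (withdraw($50)): balance=$271.30 total_interest=$21.30
After 6 (year_end (apply 5% annual interest)): balance=$284.86 total_interest=$34.86
After 7 (deposit($1000)): balance=$1284.86 total_interest=$34.86
After 8 (month_end (apply 3% monthly interest)): balance=$1323.40 total_interest=$73.40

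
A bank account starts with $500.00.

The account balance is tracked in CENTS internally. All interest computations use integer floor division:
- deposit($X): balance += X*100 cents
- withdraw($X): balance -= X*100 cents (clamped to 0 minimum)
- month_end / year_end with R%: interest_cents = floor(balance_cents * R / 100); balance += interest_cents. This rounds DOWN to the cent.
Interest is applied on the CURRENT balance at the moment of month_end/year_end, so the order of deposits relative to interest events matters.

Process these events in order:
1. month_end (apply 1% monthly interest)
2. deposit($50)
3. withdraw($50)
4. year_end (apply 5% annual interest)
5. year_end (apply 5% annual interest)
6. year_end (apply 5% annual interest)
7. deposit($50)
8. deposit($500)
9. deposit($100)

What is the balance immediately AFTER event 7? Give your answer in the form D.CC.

Answer: 634.59

Derivation:
After 1 (month_end (apply 1% monthly interest)): balance=$505.00 total_interest=$5.00
After 2 (deposit($50)): balance=$555.00 total_interest=$5.00
After 3 (withdraw($50)): balance=$505.00 total_interest=$5.00
After 4 (year_end (apply 5% annual interest)): balance=$530.25 total_interest=$30.25
After 5 (year_end (apply 5% annual interest)): balance=$556.76 total_interest=$56.76
After 6 (year_end (apply 5% annual interest)): balance=$584.59 total_interest=$84.59
After 7 (deposit($50)): balance=$634.59 total_interest=$84.59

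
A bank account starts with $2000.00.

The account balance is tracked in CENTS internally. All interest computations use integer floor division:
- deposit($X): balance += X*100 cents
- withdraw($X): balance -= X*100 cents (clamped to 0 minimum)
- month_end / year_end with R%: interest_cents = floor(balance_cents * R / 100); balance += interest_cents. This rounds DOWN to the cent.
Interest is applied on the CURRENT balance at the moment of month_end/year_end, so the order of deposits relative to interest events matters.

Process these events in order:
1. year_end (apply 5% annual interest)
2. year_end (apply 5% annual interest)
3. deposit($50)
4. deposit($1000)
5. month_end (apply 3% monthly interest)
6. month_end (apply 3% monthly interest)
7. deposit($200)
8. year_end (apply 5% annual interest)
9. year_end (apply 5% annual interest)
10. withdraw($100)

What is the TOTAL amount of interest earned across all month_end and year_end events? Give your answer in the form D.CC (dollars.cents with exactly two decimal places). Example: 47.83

Answer: 777.67

Derivation:
After 1 (year_end (apply 5% annual interest)): balance=$2100.00 total_interest=$100.00
After 2 (year_end (apply 5% annual interest)): balance=$2205.00 total_interest=$205.00
After 3 (deposit($50)): balance=$2255.00 total_interest=$205.00
After 4 (deposit($1000)): balance=$3255.00 total_interest=$205.00
After 5 (month_end (apply 3% monthly interest)): balance=$3352.65 total_interest=$302.65
After 6 (month_end (apply 3% monthly interest)): balance=$3453.22 total_interest=$403.22
After 7 (deposit($200)): balance=$3653.22 total_interest=$403.22
After 8 (year_end (apply 5% annual interest)): balance=$3835.88 total_interest=$585.88
After 9 (year_end (apply 5% annual interest)): balance=$4027.67 total_interest=$777.67
After 10 (withdraw($100)): balance=$3927.67 total_interest=$777.67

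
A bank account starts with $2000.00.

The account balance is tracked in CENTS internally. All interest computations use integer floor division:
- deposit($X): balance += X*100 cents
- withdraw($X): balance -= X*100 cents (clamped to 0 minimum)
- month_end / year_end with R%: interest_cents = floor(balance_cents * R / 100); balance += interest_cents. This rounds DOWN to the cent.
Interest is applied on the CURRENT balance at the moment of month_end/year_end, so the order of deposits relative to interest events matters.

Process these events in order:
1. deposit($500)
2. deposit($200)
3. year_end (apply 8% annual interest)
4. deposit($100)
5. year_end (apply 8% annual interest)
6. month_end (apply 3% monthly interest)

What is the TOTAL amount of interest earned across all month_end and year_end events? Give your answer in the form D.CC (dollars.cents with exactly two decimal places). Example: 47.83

Answer: 554.99

Derivation:
After 1 (deposit($500)): balance=$2500.00 total_interest=$0.00
After 2 (deposit($200)): balance=$2700.00 total_interest=$0.00
After 3 (year_end (apply 8% annual interest)): balance=$2916.00 total_interest=$216.00
After 4 (deposit($100)): balance=$3016.00 total_interest=$216.00
After 5 (year_end (apply 8% annual interest)): balance=$3257.28 total_interest=$457.28
After 6 (month_end (apply 3% monthly interest)): balance=$3354.99 total_interest=$554.99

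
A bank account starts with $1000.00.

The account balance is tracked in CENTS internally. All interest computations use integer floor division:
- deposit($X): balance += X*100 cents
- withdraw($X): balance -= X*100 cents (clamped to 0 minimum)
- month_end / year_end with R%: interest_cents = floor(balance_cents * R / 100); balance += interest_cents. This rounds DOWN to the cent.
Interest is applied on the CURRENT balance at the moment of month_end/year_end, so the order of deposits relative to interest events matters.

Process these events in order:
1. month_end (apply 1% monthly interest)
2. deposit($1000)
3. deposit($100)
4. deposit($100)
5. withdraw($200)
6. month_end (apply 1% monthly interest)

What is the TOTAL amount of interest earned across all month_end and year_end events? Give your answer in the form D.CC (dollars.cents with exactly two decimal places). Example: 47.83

Answer: 30.10

Derivation:
After 1 (month_end (apply 1% monthly interest)): balance=$1010.00 total_interest=$10.00
After 2 (deposit($1000)): balance=$2010.00 total_interest=$10.00
After 3 (deposit($100)): balance=$2110.00 total_interest=$10.00
After 4 (deposit($100)): balance=$2210.00 total_interest=$10.00
After 5 (withdraw($200)): balance=$2010.00 total_interest=$10.00
After 6 (month_end (apply 1% monthly interest)): balance=$2030.10 total_interest=$30.10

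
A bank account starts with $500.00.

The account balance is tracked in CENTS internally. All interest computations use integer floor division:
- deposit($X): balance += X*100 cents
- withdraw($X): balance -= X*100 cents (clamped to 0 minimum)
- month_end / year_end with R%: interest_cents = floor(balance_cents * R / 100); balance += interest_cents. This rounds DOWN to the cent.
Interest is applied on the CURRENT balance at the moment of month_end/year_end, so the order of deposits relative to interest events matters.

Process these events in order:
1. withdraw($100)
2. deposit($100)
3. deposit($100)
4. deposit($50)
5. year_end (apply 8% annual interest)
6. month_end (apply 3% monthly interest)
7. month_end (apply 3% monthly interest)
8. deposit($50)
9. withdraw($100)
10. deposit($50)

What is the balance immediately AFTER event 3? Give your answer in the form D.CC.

Answer: 600.00

Derivation:
After 1 (withdraw($100)): balance=$400.00 total_interest=$0.00
After 2 (deposit($100)): balance=$500.00 total_interest=$0.00
After 3 (deposit($100)): balance=$600.00 total_interest=$0.00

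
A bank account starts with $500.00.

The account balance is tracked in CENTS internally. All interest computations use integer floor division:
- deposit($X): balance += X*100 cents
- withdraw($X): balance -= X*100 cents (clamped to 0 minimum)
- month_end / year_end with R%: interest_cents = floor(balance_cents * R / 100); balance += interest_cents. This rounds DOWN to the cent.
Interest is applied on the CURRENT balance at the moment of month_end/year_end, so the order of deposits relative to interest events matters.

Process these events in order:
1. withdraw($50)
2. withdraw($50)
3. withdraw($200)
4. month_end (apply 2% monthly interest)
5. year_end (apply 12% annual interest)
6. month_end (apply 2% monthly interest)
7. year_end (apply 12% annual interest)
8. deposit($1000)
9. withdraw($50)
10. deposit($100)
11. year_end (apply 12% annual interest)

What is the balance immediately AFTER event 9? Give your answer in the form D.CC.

Answer: 1211.00

Derivation:
After 1 (withdraw($50)): balance=$450.00 total_interest=$0.00
After 2 (withdraw($50)): balance=$400.00 total_interest=$0.00
After 3 (withdraw($200)): balance=$200.00 total_interest=$0.00
After 4 (month_end (apply 2% monthly interest)): balance=$204.00 total_interest=$4.00
After 5 (year_end (apply 12% annual interest)): balance=$228.48 total_interest=$28.48
After 6 (month_end (apply 2% monthly interest)): balance=$233.04 total_interest=$33.04
After 7 (year_end (apply 12% annual interest)): balance=$261.00 total_interest=$61.00
After 8 (deposit($1000)): balance=$1261.00 total_interest=$61.00
After 9 (withdraw($50)): balance=$1211.00 total_interest=$61.00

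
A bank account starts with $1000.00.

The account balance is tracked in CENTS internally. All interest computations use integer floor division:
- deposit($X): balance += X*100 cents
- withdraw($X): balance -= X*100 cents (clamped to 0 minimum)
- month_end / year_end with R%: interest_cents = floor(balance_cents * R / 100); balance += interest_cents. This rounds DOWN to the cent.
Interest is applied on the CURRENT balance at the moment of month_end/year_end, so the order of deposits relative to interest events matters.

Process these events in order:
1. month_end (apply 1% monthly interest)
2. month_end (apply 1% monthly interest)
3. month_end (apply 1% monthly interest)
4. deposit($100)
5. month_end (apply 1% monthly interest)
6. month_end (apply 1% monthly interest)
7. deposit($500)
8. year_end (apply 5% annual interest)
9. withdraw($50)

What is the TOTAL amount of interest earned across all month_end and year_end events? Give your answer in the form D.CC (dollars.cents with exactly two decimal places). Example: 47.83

Answer: 135.66

Derivation:
After 1 (month_end (apply 1% monthly interest)): balance=$1010.00 total_interest=$10.00
After 2 (month_end (apply 1% monthly interest)): balance=$1020.10 total_interest=$20.10
After 3 (month_end (apply 1% monthly interest)): balance=$1030.30 total_interest=$30.30
After 4 (deposit($100)): balance=$1130.30 total_interest=$30.30
After 5 (month_end (apply 1% monthly interest)): balance=$1141.60 total_interest=$41.60
After 6 (month_end (apply 1% monthly interest)): balance=$1153.01 total_interest=$53.01
After 7 (deposit($500)): balance=$1653.01 total_interest=$53.01
After 8 (year_end (apply 5% annual interest)): balance=$1735.66 total_interest=$135.66
After 9 (withdraw($50)): balance=$1685.66 total_interest=$135.66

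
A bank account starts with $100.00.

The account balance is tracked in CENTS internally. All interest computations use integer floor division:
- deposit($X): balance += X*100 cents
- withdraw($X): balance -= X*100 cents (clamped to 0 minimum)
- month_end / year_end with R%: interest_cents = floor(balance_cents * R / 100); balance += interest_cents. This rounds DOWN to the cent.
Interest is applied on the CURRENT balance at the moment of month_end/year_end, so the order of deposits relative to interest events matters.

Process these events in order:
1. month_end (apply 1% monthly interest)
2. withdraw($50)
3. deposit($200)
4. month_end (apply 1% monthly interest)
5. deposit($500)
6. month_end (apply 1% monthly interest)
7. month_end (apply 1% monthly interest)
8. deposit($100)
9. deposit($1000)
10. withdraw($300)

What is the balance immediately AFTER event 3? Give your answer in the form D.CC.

After 1 (month_end (apply 1% monthly interest)): balance=$101.00 total_interest=$1.00
After 2 (withdraw($50)): balance=$51.00 total_interest=$1.00
After 3 (deposit($200)): balance=$251.00 total_interest=$1.00

Answer: 251.00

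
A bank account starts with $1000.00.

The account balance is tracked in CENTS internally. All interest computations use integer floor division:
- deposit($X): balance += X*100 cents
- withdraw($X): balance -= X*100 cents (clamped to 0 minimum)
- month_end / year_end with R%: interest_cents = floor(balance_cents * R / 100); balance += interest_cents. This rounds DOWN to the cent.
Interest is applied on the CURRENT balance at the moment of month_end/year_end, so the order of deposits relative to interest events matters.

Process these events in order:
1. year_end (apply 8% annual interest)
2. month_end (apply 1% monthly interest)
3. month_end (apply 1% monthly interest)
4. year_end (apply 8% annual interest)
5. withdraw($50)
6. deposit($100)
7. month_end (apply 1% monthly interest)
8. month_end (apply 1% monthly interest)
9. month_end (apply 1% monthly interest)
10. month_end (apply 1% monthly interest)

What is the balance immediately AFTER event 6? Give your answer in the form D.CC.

Answer: 1239.83

Derivation:
After 1 (year_end (apply 8% annual interest)): balance=$1080.00 total_interest=$80.00
After 2 (month_end (apply 1% monthly interest)): balance=$1090.80 total_interest=$90.80
After 3 (month_end (apply 1% monthly interest)): balance=$1101.70 total_interest=$101.70
After 4 (year_end (apply 8% annual interest)): balance=$1189.83 total_interest=$189.83
After 5 (withdraw($50)): balance=$1139.83 total_interest=$189.83
After 6 (deposit($100)): balance=$1239.83 total_interest=$189.83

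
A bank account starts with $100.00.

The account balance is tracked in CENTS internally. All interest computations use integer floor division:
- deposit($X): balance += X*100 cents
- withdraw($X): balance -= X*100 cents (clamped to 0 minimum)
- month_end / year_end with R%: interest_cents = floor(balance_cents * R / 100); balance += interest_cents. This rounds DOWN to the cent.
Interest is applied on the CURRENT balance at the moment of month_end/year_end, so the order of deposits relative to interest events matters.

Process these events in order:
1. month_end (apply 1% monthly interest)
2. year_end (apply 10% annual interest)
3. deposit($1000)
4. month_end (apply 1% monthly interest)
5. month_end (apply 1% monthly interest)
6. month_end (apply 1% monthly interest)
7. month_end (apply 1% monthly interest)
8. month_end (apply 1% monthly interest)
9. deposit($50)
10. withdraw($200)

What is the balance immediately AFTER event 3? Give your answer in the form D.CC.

Answer: 1111.10

Derivation:
After 1 (month_end (apply 1% monthly interest)): balance=$101.00 total_interest=$1.00
After 2 (year_end (apply 10% annual interest)): balance=$111.10 total_interest=$11.10
After 3 (deposit($1000)): balance=$1111.10 total_interest=$11.10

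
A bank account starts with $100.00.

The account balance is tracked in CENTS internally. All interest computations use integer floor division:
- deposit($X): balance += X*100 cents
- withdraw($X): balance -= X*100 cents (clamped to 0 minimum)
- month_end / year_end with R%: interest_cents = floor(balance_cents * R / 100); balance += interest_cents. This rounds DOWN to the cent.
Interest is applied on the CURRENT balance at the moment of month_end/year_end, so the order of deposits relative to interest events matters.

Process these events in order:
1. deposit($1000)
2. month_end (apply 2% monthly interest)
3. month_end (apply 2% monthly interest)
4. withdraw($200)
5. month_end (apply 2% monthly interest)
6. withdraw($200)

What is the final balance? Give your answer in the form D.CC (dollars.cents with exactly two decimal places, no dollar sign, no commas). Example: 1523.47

After 1 (deposit($1000)): balance=$1100.00 total_interest=$0.00
After 2 (month_end (apply 2% monthly interest)): balance=$1122.00 total_interest=$22.00
After 3 (month_end (apply 2% monthly interest)): balance=$1144.44 total_interest=$44.44
After 4 (withdraw($200)): balance=$944.44 total_interest=$44.44
After 5 (month_end (apply 2% monthly interest)): balance=$963.32 total_interest=$63.32
After 6 (withdraw($200)): balance=$763.32 total_interest=$63.32

Answer: 763.32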